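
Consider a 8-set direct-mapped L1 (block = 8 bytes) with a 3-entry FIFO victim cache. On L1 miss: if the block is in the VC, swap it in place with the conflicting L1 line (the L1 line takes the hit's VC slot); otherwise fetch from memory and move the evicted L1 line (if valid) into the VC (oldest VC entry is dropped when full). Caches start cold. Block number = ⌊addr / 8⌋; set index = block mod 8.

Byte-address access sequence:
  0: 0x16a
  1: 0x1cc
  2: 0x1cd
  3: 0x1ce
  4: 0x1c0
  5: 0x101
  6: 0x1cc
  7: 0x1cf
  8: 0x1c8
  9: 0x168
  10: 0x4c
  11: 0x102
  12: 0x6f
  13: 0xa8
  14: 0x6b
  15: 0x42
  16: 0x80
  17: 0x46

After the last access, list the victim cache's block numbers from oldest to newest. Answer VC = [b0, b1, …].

VC = [21, 32, 16]

#0 0x16a→b45/s5 MISS; vc=[]
#1 0x1cc→b57/s1 MISS; vc=[]
#2 0x1cd→b57/s1 L1-HIT; vc=[]
#3 0x1ce→b57/s1 L1-HIT; vc=[]
#4 0x1c0→b56/s0 MISS; vc=[]
#5 0x101→b32/s0 MISS; vc=[56]
#6 0x1cc→b57/s1 L1-HIT; vc=[56]
#7 0x1cf→b57/s1 L1-HIT; vc=[56]
#8 0x1c8→b57/s1 L1-HIT; vc=[56]
#9 0x168→b45/s5 L1-HIT; vc=[56]
#10 0x4c→b9/s1 MISS; vc=[56,57]
#11 0x102→b32/s0 L1-HIT; vc=[56,57]
#12 0x6f→b13/s5 MISS; vc=[56,57,45]
#13 0xa8→b21/s5 MISS; vc=[57,45,13]
#14 0x6b→b13/s5 VC-HIT; vc=[57,45,21]
#15 0x42→b8/s0 MISS; vc=[45,21,32]
#16 0x80→b16/s0 MISS; vc=[21,32,8]
#17 0x46→b8/s0 VC-HIT; vc=[21,32,16]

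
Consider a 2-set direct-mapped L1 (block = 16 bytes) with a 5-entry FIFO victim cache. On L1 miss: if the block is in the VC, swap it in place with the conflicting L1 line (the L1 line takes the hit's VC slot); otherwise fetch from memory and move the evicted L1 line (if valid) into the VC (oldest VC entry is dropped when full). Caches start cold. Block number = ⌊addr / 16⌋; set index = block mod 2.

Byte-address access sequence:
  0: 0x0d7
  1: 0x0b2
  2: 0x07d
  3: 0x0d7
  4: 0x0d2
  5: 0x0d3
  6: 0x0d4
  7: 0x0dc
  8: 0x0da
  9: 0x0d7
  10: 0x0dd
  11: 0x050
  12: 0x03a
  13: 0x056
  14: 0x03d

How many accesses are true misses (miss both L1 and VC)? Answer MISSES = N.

MISSES = 5

  [0] addr=0xd7 blk=13 s=1: MISS | VC []
  [1] addr=0xb2 blk=11 s=1: MISS | VC [13]
  [2] addr=0x7d blk=7 s=1: MISS | VC [13, 11]
  [3] addr=0xd7 blk=13 s=1: VC-HIT | VC [7, 11]
  [4] addr=0xd2 blk=13 s=1: L1-HIT | VC [7, 11]
  [5] addr=0xd3 blk=13 s=1: L1-HIT | VC [7, 11]
  [6] addr=0xd4 blk=13 s=1: L1-HIT | VC [7, 11]
  [7] addr=0xdc blk=13 s=1: L1-HIT | VC [7, 11]
  [8] addr=0xda blk=13 s=1: L1-HIT | VC [7, 11]
  [9] addr=0xd7 blk=13 s=1: L1-HIT | VC [7, 11]
  [10] addr=0xdd blk=13 s=1: L1-HIT | VC [7, 11]
  [11] addr=0x50 blk=5 s=1: MISS | VC [7, 11, 13]
  [12] addr=0x3a blk=3 s=1: MISS | VC [7, 11, 13, 5]
  [13] addr=0x56 blk=5 s=1: VC-HIT | VC [7, 11, 13, 3]
  [14] addr=0x3d blk=3 s=1: VC-HIT | VC [7, 11, 13, 5]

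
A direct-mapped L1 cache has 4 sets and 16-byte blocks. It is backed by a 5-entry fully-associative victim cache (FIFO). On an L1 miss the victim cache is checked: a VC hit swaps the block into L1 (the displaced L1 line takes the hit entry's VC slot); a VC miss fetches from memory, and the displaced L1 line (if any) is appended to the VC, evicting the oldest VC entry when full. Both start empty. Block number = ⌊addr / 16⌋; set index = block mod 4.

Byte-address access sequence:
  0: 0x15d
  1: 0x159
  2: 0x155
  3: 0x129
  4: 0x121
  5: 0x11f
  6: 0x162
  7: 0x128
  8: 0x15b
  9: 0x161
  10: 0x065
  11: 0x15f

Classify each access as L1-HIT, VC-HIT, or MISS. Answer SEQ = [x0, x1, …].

  [0] addr=0x15d blk=21 s=1: MISS | VC []
  [1] addr=0x159 blk=21 s=1: L1-HIT | VC []
  [2] addr=0x155 blk=21 s=1: L1-HIT | VC []
  [3] addr=0x129 blk=18 s=2: MISS | VC []
  [4] addr=0x121 blk=18 s=2: L1-HIT | VC []
  [5] addr=0x11f blk=17 s=1: MISS | VC [21]
  [6] addr=0x162 blk=22 s=2: MISS | VC [21, 18]
  [7] addr=0x128 blk=18 s=2: VC-HIT | VC [21, 22]
  [8] addr=0x15b blk=21 s=1: VC-HIT | VC [17, 22]
  [9] addr=0x161 blk=22 s=2: VC-HIT | VC [17, 18]
  [10] addr=0x65 blk=6 s=2: MISS | VC [17, 18, 22]
  [11] addr=0x15f blk=21 s=1: L1-HIT | VC [17, 18, 22]

SEQ = [MISS, L1-HIT, L1-HIT, MISS, L1-HIT, MISS, MISS, VC-HIT, VC-HIT, VC-HIT, MISS, L1-HIT]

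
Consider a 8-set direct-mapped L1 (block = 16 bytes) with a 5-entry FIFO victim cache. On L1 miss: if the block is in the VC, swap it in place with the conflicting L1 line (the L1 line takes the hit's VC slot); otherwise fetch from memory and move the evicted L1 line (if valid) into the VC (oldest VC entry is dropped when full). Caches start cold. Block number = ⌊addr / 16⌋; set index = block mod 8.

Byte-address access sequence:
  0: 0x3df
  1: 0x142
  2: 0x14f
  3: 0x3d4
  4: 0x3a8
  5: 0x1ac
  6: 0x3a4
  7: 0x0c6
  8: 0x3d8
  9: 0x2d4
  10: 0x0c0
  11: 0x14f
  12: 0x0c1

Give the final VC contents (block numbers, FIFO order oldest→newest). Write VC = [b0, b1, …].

VC = [26, 20, 61]

0: 0x3df (blk 61, set 5) → MISS  vc=[]
1: 0x142 (blk 20, set 4) → MISS  vc=[]
2: 0x14f (blk 20, set 4) → L1-HIT  vc=[]
3: 0x3d4 (blk 61, set 5) → L1-HIT  vc=[]
4: 0x3a8 (blk 58, set 2) → MISS  vc=[]
5: 0x1ac (blk 26, set 2) → MISS  vc=[58]
6: 0x3a4 (blk 58, set 2) → VC-HIT  vc=[26]
7: 0xc6 (blk 12, set 4) → MISS  vc=[26, 20]
8: 0x3d8 (blk 61, set 5) → L1-HIT  vc=[26, 20]
9: 0x2d4 (blk 45, set 5) → MISS  vc=[26, 20, 61]
10: 0xc0 (blk 12, set 4) → L1-HIT  vc=[26, 20, 61]
11: 0x14f (blk 20, set 4) → VC-HIT  vc=[26, 12, 61]
12: 0xc1 (blk 12, set 4) → VC-HIT  vc=[26, 20, 61]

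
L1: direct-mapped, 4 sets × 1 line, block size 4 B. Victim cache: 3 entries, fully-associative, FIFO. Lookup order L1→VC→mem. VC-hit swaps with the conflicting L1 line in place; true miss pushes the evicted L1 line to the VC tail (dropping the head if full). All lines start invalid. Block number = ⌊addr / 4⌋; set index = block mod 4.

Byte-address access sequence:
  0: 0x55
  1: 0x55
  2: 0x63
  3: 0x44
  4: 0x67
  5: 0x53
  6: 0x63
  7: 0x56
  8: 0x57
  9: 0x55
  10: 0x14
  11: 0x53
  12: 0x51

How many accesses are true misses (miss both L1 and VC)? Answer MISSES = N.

#0 0x55→b21/s1 MISS; vc=[]
#1 0x55→b21/s1 L1-HIT; vc=[]
#2 0x63→b24/s0 MISS; vc=[]
#3 0x44→b17/s1 MISS; vc=[21]
#4 0x67→b25/s1 MISS; vc=[21,17]
#5 0x53→b20/s0 MISS; vc=[21,17,24]
#6 0x63→b24/s0 VC-HIT; vc=[21,17,20]
#7 0x56→b21/s1 VC-HIT; vc=[25,17,20]
#8 0x57→b21/s1 L1-HIT; vc=[25,17,20]
#9 0x55→b21/s1 L1-HIT; vc=[25,17,20]
#10 0x14→b5/s1 MISS; vc=[17,20,21]
#11 0x53→b20/s0 VC-HIT; vc=[17,24,21]
#12 0x51→b20/s0 L1-HIT; vc=[17,24,21]

MISSES = 6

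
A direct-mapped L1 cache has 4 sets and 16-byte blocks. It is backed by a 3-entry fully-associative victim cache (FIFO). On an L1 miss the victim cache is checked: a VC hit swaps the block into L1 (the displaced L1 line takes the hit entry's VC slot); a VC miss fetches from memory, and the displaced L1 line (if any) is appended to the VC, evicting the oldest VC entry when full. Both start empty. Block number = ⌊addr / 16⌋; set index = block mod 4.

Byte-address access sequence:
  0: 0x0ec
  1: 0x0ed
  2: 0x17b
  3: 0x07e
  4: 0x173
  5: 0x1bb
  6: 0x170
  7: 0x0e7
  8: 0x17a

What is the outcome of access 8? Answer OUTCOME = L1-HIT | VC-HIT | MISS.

OUTCOME = L1-HIT

#0 0xec→b14/s2 MISS; vc=[]
#1 0xed→b14/s2 L1-HIT; vc=[]
#2 0x17b→b23/s3 MISS; vc=[]
#3 0x7e→b7/s3 MISS; vc=[23]
#4 0x173→b23/s3 VC-HIT; vc=[7]
#5 0x1bb→b27/s3 MISS; vc=[7,23]
#6 0x170→b23/s3 VC-HIT; vc=[7,27]
#7 0xe7→b14/s2 L1-HIT; vc=[7,27]
#8 0x17a→b23/s3 L1-HIT; vc=[7,27]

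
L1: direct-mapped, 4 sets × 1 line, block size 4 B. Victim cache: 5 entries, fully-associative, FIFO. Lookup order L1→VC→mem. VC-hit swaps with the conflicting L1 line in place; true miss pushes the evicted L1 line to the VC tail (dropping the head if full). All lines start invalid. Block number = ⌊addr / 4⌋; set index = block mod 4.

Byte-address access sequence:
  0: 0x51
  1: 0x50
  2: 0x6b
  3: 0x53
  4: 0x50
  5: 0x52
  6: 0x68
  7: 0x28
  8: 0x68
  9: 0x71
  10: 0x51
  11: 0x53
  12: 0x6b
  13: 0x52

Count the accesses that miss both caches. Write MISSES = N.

  [0] addr=0x51 blk=20 s=0: MISS | VC []
  [1] addr=0x50 blk=20 s=0: L1-HIT | VC []
  [2] addr=0x6b blk=26 s=2: MISS | VC []
  [3] addr=0x53 blk=20 s=0: L1-HIT | VC []
  [4] addr=0x50 blk=20 s=0: L1-HIT | VC []
  [5] addr=0x52 blk=20 s=0: L1-HIT | VC []
  [6] addr=0x68 blk=26 s=2: L1-HIT | VC []
  [7] addr=0x28 blk=10 s=2: MISS | VC [26]
  [8] addr=0x68 blk=26 s=2: VC-HIT | VC [10]
  [9] addr=0x71 blk=28 s=0: MISS | VC [10, 20]
  [10] addr=0x51 blk=20 s=0: VC-HIT | VC [10, 28]
  [11] addr=0x53 blk=20 s=0: L1-HIT | VC [10, 28]
  [12] addr=0x6b blk=26 s=2: L1-HIT | VC [10, 28]
  [13] addr=0x52 blk=20 s=0: L1-HIT | VC [10, 28]

MISSES = 4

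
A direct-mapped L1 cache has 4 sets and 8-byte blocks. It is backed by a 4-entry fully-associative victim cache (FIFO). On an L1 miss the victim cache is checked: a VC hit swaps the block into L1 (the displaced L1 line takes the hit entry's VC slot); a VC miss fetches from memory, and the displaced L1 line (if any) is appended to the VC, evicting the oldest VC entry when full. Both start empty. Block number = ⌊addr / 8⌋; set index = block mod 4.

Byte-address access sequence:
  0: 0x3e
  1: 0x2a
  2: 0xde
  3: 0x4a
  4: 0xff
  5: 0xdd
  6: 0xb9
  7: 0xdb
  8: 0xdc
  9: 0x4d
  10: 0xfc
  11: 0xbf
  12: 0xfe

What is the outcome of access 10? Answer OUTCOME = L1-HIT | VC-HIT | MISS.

#0 0x3e→b7/s3 MISS; vc=[]
#1 0x2a→b5/s1 MISS; vc=[]
#2 0xde→b27/s3 MISS; vc=[7]
#3 0x4a→b9/s1 MISS; vc=[7,5]
#4 0xff→b31/s3 MISS; vc=[7,5,27]
#5 0xdd→b27/s3 VC-HIT; vc=[7,5,31]
#6 0xb9→b23/s3 MISS; vc=[7,5,31,27]
#7 0xdb→b27/s3 VC-HIT; vc=[7,5,31,23]
#8 0xdc→b27/s3 L1-HIT; vc=[7,5,31,23]
#9 0x4d→b9/s1 L1-HIT; vc=[7,5,31,23]
#10 0xfc→b31/s3 VC-HIT; vc=[7,5,27,23]
#11 0xbf→b23/s3 VC-HIT; vc=[7,5,27,31]
#12 0xfe→b31/s3 VC-HIT; vc=[7,5,27,23]

OUTCOME = VC-HIT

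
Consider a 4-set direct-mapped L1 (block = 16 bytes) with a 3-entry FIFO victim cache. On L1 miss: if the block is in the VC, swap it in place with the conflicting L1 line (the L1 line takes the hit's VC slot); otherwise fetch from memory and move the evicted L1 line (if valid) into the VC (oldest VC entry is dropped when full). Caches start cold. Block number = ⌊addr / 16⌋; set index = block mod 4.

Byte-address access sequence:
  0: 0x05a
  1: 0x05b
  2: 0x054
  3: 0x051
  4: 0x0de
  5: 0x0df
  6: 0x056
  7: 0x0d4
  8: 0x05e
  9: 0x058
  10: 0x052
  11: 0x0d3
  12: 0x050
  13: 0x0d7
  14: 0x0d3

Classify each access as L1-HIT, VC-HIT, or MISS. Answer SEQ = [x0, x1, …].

#0 0x5a→b5/s1 MISS; vc=[]
#1 0x5b→b5/s1 L1-HIT; vc=[]
#2 0x54→b5/s1 L1-HIT; vc=[]
#3 0x51→b5/s1 L1-HIT; vc=[]
#4 0xde→b13/s1 MISS; vc=[5]
#5 0xdf→b13/s1 L1-HIT; vc=[5]
#6 0x56→b5/s1 VC-HIT; vc=[13]
#7 0xd4→b13/s1 VC-HIT; vc=[5]
#8 0x5e→b5/s1 VC-HIT; vc=[13]
#9 0x58→b5/s1 L1-HIT; vc=[13]
#10 0x52→b5/s1 L1-HIT; vc=[13]
#11 0xd3→b13/s1 VC-HIT; vc=[5]
#12 0x50→b5/s1 VC-HIT; vc=[13]
#13 0xd7→b13/s1 VC-HIT; vc=[5]
#14 0xd3→b13/s1 L1-HIT; vc=[5]

SEQ = [MISS, L1-HIT, L1-HIT, L1-HIT, MISS, L1-HIT, VC-HIT, VC-HIT, VC-HIT, L1-HIT, L1-HIT, VC-HIT, VC-HIT, VC-HIT, L1-HIT]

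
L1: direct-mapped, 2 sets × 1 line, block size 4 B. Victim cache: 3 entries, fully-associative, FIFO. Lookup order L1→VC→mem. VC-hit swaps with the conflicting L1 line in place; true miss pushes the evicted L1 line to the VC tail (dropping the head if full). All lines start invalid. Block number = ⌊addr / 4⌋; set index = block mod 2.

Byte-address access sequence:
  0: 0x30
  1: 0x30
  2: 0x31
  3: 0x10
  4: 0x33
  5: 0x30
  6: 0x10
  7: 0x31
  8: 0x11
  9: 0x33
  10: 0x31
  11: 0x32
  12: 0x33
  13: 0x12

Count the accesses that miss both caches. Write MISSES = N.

MISSES = 2

  [0] addr=0x30 blk=12 s=0: MISS | VC []
  [1] addr=0x30 blk=12 s=0: L1-HIT | VC []
  [2] addr=0x31 blk=12 s=0: L1-HIT | VC []
  [3] addr=0x10 blk=4 s=0: MISS | VC [12]
  [4] addr=0x33 blk=12 s=0: VC-HIT | VC [4]
  [5] addr=0x30 blk=12 s=0: L1-HIT | VC [4]
  [6] addr=0x10 blk=4 s=0: VC-HIT | VC [12]
  [7] addr=0x31 blk=12 s=0: VC-HIT | VC [4]
  [8] addr=0x11 blk=4 s=0: VC-HIT | VC [12]
  [9] addr=0x33 blk=12 s=0: VC-HIT | VC [4]
  [10] addr=0x31 blk=12 s=0: L1-HIT | VC [4]
  [11] addr=0x32 blk=12 s=0: L1-HIT | VC [4]
  [12] addr=0x33 blk=12 s=0: L1-HIT | VC [4]
  [13] addr=0x12 blk=4 s=0: VC-HIT | VC [12]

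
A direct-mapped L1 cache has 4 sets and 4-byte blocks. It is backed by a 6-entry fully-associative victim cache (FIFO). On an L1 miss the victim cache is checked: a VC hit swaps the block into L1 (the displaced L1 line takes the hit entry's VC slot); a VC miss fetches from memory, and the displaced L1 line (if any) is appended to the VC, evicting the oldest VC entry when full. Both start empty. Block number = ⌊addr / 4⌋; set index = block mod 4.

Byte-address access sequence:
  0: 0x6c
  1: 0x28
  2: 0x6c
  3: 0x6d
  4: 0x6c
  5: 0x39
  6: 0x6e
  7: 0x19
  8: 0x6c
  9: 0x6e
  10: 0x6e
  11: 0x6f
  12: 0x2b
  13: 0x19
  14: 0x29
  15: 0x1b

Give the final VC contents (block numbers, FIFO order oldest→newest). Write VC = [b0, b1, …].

#0 0x6c→b27/s3 MISS; vc=[]
#1 0x28→b10/s2 MISS; vc=[]
#2 0x6c→b27/s3 L1-HIT; vc=[]
#3 0x6d→b27/s3 L1-HIT; vc=[]
#4 0x6c→b27/s3 L1-HIT; vc=[]
#5 0x39→b14/s2 MISS; vc=[10]
#6 0x6e→b27/s3 L1-HIT; vc=[10]
#7 0x19→b6/s2 MISS; vc=[10,14]
#8 0x6c→b27/s3 L1-HIT; vc=[10,14]
#9 0x6e→b27/s3 L1-HIT; vc=[10,14]
#10 0x6e→b27/s3 L1-HIT; vc=[10,14]
#11 0x6f→b27/s3 L1-HIT; vc=[10,14]
#12 0x2b→b10/s2 VC-HIT; vc=[6,14]
#13 0x19→b6/s2 VC-HIT; vc=[10,14]
#14 0x29→b10/s2 VC-HIT; vc=[6,14]
#15 0x1b→b6/s2 VC-HIT; vc=[10,14]

VC = [10, 14]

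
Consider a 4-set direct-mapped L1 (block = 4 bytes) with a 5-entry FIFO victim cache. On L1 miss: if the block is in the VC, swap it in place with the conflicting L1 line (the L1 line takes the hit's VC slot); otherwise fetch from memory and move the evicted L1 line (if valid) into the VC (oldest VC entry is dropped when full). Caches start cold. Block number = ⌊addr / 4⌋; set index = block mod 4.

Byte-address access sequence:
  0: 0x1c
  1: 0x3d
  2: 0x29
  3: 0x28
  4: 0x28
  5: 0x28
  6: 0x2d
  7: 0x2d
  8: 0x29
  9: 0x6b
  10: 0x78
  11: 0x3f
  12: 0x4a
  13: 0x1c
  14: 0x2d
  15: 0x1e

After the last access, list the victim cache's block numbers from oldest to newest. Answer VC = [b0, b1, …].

VC = [15, 11, 10, 26, 30]

  [0] addr=0x1c blk=7 s=3: MISS | VC []
  [1] addr=0x3d blk=15 s=3: MISS | VC [7]
  [2] addr=0x29 blk=10 s=2: MISS | VC [7]
  [3] addr=0x28 blk=10 s=2: L1-HIT | VC [7]
  [4] addr=0x28 blk=10 s=2: L1-HIT | VC [7]
  [5] addr=0x28 blk=10 s=2: L1-HIT | VC [7]
  [6] addr=0x2d blk=11 s=3: MISS | VC [7, 15]
  [7] addr=0x2d blk=11 s=3: L1-HIT | VC [7, 15]
  [8] addr=0x29 blk=10 s=2: L1-HIT | VC [7, 15]
  [9] addr=0x6b blk=26 s=2: MISS | VC [7, 15, 10]
  [10] addr=0x78 blk=30 s=2: MISS | VC [7, 15, 10, 26]
  [11] addr=0x3f blk=15 s=3: VC-HIT | VC [7, 11, 10, 26]
  [12] addr=0x4a blk=18 s=2: MISS | VC [7, 11, 10, 26, 30]
  [13] addr=0x1c blk=7 s=3: VC-HIT | VC [15, 11, 10, 26, 30]
  [14] addr=0x2d blk=11 s=3: VC-HIT | VC [15, 7, 10, 26, 30]
  [15] addr=0x1e blk=7 s=3: VC-HIT | VC [15, 11, 10, 26, 30]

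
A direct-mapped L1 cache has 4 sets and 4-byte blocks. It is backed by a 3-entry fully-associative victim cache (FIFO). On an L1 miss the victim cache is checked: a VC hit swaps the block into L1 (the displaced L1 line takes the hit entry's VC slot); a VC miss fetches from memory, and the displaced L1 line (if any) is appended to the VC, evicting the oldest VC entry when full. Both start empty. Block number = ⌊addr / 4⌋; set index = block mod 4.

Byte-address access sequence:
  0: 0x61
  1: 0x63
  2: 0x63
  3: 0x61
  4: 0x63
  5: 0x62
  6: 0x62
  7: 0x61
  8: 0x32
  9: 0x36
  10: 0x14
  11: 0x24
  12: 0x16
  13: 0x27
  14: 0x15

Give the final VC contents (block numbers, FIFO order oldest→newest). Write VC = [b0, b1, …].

VC = [24, 13, 9]

0: 0x61 (blk 24, set 0) → MISS  vc=[]
1: 0x63 (blk 24, set 0) → L1-HIT  vc=[]
2: 0x63 (blk 24, set 0) → L1-HIT  vc=[]
3: 0x61 (blk 24, set 0) → L1-HIT  vc=[]
4: 0x63 (blk 24, set 0) → L1-HIT  vc=[]
5: 0x62 (blk 24, set 0) → L1-HIT  vc=[]
6: 0x62 (blk 24, set 0) → L1-HIT  vc=[]
7: 0x61 (blk 24, set 0) → L1-HIT  vc=[]
8: 0x32 (blk 12, set 0) → MISS  vc=[24]
9: 0x36 (blk 13, set 1) → MISS  vc=[24]
10: 0x14 (blk 5, set 1) → MISS  vc=[24, 13]
11: 0x24 (blk 9, set 1) → MISS  vc=[24, 13, 5]
12: 0x16 (blk 5, set 1) → VC-HIT  vc=[24, 13, 9]
13: 0x27 (blk 9, set 1) → VC-HIT  vc=[24, 13, 5]
14: 0x15 (blk 5, set 1) → VC-HIT  vc=[24, 13, 9]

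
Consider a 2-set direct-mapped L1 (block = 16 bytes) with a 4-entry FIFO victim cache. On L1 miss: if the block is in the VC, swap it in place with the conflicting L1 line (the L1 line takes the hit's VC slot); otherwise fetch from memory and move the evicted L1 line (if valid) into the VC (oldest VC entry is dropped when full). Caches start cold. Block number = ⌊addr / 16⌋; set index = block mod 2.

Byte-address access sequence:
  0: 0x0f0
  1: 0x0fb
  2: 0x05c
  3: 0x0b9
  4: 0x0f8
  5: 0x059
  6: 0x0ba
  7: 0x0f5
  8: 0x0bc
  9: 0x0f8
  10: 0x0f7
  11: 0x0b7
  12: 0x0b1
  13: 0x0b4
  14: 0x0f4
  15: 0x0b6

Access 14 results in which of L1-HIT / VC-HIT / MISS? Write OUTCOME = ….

0: 0xf0 (blk 15, set 1) → MISS  vc=[]
1: 0xfb (blk 15, set 1) → L1-HIT  vc=[]
2: 0x5c (blk 5, set 1) → MISS  vc=[15]
3: 0xb9 (blk 11, set 1) → MISS  vc=[15, 5]
4: 0xf8 (blk 15, set 1) → VC-HIT  vc=[11, 5]
5: 0x59 (blk 5, set 1) → VC-HIT  vc=[11, 15]
6: 0xba (blk 11, set 1) → VC-HIT  vc=[5, 15]
7: 0xf5 (blk 15, set 1) → VC-HIT  vc=[5, 11]
8: 0xbc (blk 11, set 1) → VC-HIT  vc=[5, 15]
9: 0xf8 (blk 15, set 1) → VC-HIT  vc=[5, 11]
10: 0xf7 (blk 15, set 1) → L1-HIT  vc=[5, 11]
11: 0xb7 (blk 11, set 1) → VC-HIT  vc=[5, 15]
12: 0xb1 (blk 11, set 1) → L1-HIT  vc=[5, 15]
13: 0xb4 (blk 11, set 1) → L1-HIT  vc=[5, 15]
14: 0xf4 (blk 15, set 1) → VC-HIT  vc=[5, 11]
15: 0xb6 (blk 11, set 1) → VC-HIT  vc=[5, 15]

OUTCOME = VC-HIT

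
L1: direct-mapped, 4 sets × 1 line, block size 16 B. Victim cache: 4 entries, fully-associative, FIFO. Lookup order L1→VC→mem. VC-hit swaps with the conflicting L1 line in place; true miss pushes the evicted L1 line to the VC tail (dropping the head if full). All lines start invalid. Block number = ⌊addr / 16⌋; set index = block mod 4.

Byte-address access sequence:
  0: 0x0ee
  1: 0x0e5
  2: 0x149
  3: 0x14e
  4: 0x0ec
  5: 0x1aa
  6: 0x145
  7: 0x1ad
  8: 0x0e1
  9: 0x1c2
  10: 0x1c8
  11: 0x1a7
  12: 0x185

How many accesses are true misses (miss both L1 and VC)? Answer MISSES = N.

MISSES = 5

#0 0xee→b14/s2 MISS; vc=[]
#1 0xe5→b14/s2 L1-HIT; vc=[]
#2 0x149→b20/s0 MISS; vc=[]
#3 0x14e→b20/s0 L1-HIT; vc=[]
#4 0xec→b14/s2 L1-HIT; vc=[]
#5 0x1aa→b26/s2 MISS; vc=[14]
#6 0x145→b20/s0 L1-HIT; vc=[14]
#7 0x1ad→b26/s2 L1-HIT; vc=[14]
#8 0xe1→b14/s2 VC-HIT; vc=[26]
#9 0x1c2→b28/s0 MISS; vc=[26,20]
#10 0x1c8→b28/s0 L1-HIT; vc=[26,20]
#11 0x1a7→b26/s2 VC-HIT; vc=[14,20]
#12 0x185→b24/s0 MISS; vc=[14,20,28]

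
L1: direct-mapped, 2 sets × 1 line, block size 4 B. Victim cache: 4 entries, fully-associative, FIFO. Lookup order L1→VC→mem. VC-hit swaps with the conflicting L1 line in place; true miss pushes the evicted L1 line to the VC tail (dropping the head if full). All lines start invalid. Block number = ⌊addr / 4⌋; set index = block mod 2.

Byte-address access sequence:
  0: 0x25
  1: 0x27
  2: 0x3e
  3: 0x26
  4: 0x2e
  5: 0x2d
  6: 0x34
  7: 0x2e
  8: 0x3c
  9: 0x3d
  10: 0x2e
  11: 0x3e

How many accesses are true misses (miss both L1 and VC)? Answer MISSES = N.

MISSES = 4

0: 0x25 (blk 9, set 1) → MISS  vc=[]
1: 0x27 (blk 9, set 1) → L1-HIT  vc=[]
2: 0x3e (blk 15, set 1) → MISS  vc=[9]
3: 0x26 (blk 9, set 1) → VC-HIT  vc=[15]
4: 0x2e (blk 11, set 1) → MISS  vc=[15, 9]
5: 0x2d (blk 11, set 1) → L1-HIT  vc=[15, 9]
6: 0x34 (blk 13, set 1) → MISS  vc=[15, 9, 11]
7: 0x2e (blk 11, set 1) → VC-HIT  vc=[15, 9, 13]
8: 0x3c (blk 15, set 1) → VC-HIT  vc=[11, 9, 13]
9: 0x3d (blk 15, set 1) → L1-HIT  vc=[11, 9, 13]
10: 0x2e (blk 11, set 1) → VC-HIT  vc=[15, 9, 13]
11: 0x3e (blk 15, set 1) → VC-HIT  vc=[11, 9, 13]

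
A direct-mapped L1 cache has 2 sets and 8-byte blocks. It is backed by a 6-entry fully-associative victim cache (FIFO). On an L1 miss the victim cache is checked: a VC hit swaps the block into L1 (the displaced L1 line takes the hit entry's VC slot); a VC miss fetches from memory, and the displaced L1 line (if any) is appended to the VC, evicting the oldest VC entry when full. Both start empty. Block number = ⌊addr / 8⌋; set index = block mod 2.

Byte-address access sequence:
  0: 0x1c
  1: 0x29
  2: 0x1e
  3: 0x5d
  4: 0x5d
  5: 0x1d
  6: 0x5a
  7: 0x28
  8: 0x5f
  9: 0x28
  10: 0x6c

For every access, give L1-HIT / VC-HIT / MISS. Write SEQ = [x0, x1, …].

SEQ = [MISS, MISS, VC-HIT, MISS, L1-HIT, VC-HIT, VC-HIT, VC-HIT, VC-HIT, VC-HIT, MISS]

0: 0x1c (blk 3, set 1) → MISS  vc=[]
1: 0x29 (blk 5, set 1) → MISS  vc=[3]
2: 0x1e (blk 3, set 1) → VC-HIT  vc=[5]
3: 0x5d (blk 11, set 1) → MISS  vc=[5, 3]
4: 0x5d (blk 11, set 1) → L1-HIT  vc=[5, 3]
5: 0x1d (blk 3, set 1) → VC-HIT  vc=[5, 11]
6: 0x5a (blk 11, set 1) → VC-HIT  vc=[5, 3]
7: 0x28 (blk 5, set 1) → VC-HIT  vc=[11, 3]
8: 0x5f (blk 11, set 1) → VC-HIT  vc=[5, 3]
9: 0x28 (blk 5, set 1) → VC-HIT  vc=[11, 3]
10: 0x6c (blk 13, set 1) → MISS  vc=[11, 3, 5]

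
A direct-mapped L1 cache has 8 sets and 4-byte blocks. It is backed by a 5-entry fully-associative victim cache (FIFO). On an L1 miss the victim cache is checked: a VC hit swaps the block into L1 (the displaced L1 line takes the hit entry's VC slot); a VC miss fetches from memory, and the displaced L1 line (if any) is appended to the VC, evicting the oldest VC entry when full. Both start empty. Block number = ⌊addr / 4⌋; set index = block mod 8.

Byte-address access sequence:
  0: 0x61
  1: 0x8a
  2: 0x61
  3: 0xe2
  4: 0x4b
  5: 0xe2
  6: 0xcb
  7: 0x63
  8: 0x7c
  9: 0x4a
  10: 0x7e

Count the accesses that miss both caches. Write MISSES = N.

#0 0x61→b24/s0 MISS; vc=[]
#1 0x8a→b34/s2 MISS; vc=[]
#2 0x61→b24/s0 L1-HIT; vc=[]
#3 0xe2→b56/s0 MISS; vc=[24]
#4 0x4b→b18/s2 MISS; vc=[24,34]
#5 0xe2→b56/s0 L1-HIT; vc=[24,34]
#6 0xcb→b50/s2 MISS; vc=[24,34,18]
#7 0x63→b24/s0 VC-HIT; vc=[56,34,18]
#8 0x7c→b31/s7 MISS; vc=[56,34,18]
#9 0x4a→b18/s2 VC-HIT; vc=[56,34,50]
#10 0x7e→b31/s7 L1-HIT; vc=[56,34,50]

MISSES = 6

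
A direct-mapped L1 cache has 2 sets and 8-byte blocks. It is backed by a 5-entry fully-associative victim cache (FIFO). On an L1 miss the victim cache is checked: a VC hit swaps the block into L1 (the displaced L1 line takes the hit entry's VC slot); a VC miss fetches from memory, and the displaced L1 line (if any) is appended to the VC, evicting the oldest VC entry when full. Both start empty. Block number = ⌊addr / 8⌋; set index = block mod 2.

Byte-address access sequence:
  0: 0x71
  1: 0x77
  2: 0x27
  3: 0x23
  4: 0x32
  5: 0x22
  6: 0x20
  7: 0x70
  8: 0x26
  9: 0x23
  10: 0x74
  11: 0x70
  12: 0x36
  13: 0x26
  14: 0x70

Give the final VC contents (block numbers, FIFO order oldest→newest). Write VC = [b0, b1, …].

VC = [6, 4]

#0 0x71→b14/s0 MISS; vc=[]
#1 0x77→b14/s0 L1-HIT; vc=[]
#2 0x27→b4/s0 MISS; vc=[14]
#3 0x23→b4/s0 L1-HIT; vc=[14]
#4 0x32→b6/s0 MISS; vc=[14,4]
#5 0x22→b4/s0 VC-HIT; vc=[14,6]
#6 0x20→b4/s0 L1-HIT; vc=[14,6]
#7 0x70→b14/s0 VC-HIT; vc=[4,6]
#8 0x26→b4/s0 VC-HIT; vc=[14,6]
#9 0x23→b4/s0 L1-HIT; vc=[14,6]
#10 0x74→b14/s0 VC-HIT; vc=[4,6]
#11 0x70→b14/s0 L1-HIT; vc=[4,6]
#12 0x36→b6/s0 VC-HIT; vc=[4,14]
#13 0x26→b4/s0 VC-HIT; vc=[6,14]
#14 0x70→b14/s0 VC-HIT; vc=[6,4]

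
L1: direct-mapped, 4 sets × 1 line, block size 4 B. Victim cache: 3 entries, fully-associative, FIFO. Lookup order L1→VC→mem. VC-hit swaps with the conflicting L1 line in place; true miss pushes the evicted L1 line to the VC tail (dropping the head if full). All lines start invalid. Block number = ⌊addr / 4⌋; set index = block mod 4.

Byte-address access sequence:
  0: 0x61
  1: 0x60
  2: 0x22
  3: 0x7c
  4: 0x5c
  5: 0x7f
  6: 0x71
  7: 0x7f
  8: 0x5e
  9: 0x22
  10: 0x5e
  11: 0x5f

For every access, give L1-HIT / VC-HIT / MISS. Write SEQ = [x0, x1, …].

  [0] addr=0x61 blk=24 s=0: MISS | VC []
  [1] addr=0x60 blk=24 s=0: L1-HIT | VC []
  [2] addr=0x22 blk=8 s=0: MISS | VC [24]
  [3] addr=0x7c blk=31 s=3: MISS | VC [24]
  [4] addr=0x5c blk=23 s=3: MISS | VC [24, 31]
  [5] addr=0x7f blk=31 s=3: VC-HIT | VC [24, 23]
  [6] addr=0x71 blk=28 s=0: MISS | VC [24, 23, 8]
  [7] addr=0x7f blk=31 s=3: L1-HIT | VC [24, 23, 8]
  [8] addr=0x5e blk=23 s=3: VC-HIT | VC [24, 31, 8]
  [9] addr=0x22 blk=8 s=0: VC-HIT | VC [24, 31, 28]
  [10] addr=0x5e blk=23 s=3: L1-HIT | VC [24, 31, 28]
  [11] addr=0x5f blk=23 s=3: L1-HIT | VC [24, 31, 28]

SEQ = [MISS, L1-HIT, MISS, MISS, MISS, VC-HIT, MISS, L1-HIT, VC-HIT, VC-HIT, L1-HIT, L1-HIT]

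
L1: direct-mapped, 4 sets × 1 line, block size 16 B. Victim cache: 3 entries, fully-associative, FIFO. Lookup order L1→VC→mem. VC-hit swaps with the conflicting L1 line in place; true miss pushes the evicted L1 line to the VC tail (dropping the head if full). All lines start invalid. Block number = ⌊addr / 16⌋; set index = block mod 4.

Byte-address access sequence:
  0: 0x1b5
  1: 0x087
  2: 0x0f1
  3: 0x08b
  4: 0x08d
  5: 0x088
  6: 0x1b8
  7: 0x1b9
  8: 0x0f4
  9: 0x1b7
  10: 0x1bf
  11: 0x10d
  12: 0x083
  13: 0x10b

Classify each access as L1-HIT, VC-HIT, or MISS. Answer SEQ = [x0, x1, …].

0: 0x1b5 (blk 27, set 3) → MISS  vc=[]
1: 0x87 (blk 8, set 0) → MISS  vc=[]
2: 0xf1 (blk 15, set 3) → MISS  vc=[27]
3: 0x8b (blk 8, set 0) → L1-HIT  vc=[27]
4: 0x8d (blk 8, set 0) → L1-HIT  vc=[27]
5: 0x88 (blk 8, set 0) → L1-HIT  vc=[27]
6: 0x1b8 (blk 27, set 3) → VC-HIT  vc=[15]
7: 0x1b9 (blk 27, set 3) → L1-HIT  vc=[15]
8: 0xf4 (blk 15, set 3) → VC-HIT  vc=[27]
9: 0x1b7 (blk 27, set 3) → VC-HIT  vc=[15]
10: 0x1bf (blk 27, set 3) → L1-HIT  vc=[15]
11: 0x10d (blk 16, set 0) → MISS  vc=[15, 8]
12: 0x83 (blk 8, set 0) → VC-HIT  vc=[15, 16]
13: 0x10b (blk 16, set 0) → VC-HIT  vc=[15, 8]

SEQ = [MISS, MISS, MISS, L1-HIT, L1-HIT, L1-HIT, VC-HIT, L1-HIT, VC-HIT, VC-HIT, L1-HIT, MISS, VC-HIT, VC-HIT]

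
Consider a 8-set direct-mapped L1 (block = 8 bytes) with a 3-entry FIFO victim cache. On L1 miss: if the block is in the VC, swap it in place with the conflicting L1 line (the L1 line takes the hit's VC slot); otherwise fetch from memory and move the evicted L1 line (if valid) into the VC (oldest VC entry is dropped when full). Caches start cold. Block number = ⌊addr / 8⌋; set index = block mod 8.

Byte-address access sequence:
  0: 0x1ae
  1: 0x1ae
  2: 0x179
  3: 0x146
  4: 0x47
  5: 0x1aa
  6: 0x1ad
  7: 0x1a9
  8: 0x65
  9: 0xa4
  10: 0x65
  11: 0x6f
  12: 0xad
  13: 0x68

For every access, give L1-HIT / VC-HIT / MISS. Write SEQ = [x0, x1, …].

#0 0x1ae→b53/s5 MISS; vc=[]
#1 0x1ae→b53/s5 L1-HIT; vc=[]
#2 0x179→b47/s7 MISS; vc=[]
#3 0x146→b40/s0 MISS; vc=[]
#4 0x47→b8/s0 MISS; vc=[40]
#5 0x1aa→b53/s5 L1-HIT; vc=[40]
#6 0x1ad→b53/s5 L1-HIT; vc=[40]
#7 0x1a9→b53/s5 L1-HIT; vc=[40]
#8 0x65→b12/s4 MISS; vc=[40]
#9 0xa4→b20/s4 MISS; vc=[40,12]
#10 0x65→b12/s4 VC-HIT; vc=[40,20]
#11 0x6f→b13/s5 MISS; vc=[40,20,53]
#12 0xad→b21/s5 MISS; vc=[20,53,13]
#13 0x68→b13/s5 VC-HIT; vc=[20,53,21]

SEQ = [MISS, L1-HIT, MISS, MISS, MISS, L1-HIT, L1-HIT, L1-HIT, MISS, MISS, VC-HIT, MISS, MISS, VC-HIT]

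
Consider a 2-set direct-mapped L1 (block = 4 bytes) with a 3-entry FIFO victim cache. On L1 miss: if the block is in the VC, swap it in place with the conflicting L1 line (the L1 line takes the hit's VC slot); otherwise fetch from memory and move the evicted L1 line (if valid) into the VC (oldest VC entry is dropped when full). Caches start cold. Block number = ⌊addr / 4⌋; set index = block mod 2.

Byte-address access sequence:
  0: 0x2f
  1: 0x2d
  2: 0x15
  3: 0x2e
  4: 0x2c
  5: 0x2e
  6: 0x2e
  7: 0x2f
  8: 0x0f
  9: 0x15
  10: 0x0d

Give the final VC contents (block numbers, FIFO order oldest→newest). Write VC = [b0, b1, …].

  [0] addr=0x2f blk=11 s=1: MISS | VC []
  [1] addr=0x2d blk=11 s=1: L1-HIT | VC []
  [2] addr=0x15 blk=5 s=1: MISS | VC [11]
  [3] addr=0x2e blk=11 s=1: VC-HIT | VC [5]
  [4] addr=0x2c blk=11 s=1: L1-HIT | VC [5]
  [5] addr=0x2e blk=11 s=1: L1-HIT | VC [5]
  [6] addr=0x2e blk=11 s=1: L1-HIT | VC [5]
  [7] addr=0x2f blk=11 s=1: L1-HIT | VC [5]
  [8] addr=0xf blk=3 s=1: MISS | VC [5, 11]
  [9] addr=0x15 blk=5 s=1: VC-HIT | VC [3, 11]
  [10] addr=0xd blk=3 s=1: VC-HIT | VC [5, 11]

VC = [5, 11]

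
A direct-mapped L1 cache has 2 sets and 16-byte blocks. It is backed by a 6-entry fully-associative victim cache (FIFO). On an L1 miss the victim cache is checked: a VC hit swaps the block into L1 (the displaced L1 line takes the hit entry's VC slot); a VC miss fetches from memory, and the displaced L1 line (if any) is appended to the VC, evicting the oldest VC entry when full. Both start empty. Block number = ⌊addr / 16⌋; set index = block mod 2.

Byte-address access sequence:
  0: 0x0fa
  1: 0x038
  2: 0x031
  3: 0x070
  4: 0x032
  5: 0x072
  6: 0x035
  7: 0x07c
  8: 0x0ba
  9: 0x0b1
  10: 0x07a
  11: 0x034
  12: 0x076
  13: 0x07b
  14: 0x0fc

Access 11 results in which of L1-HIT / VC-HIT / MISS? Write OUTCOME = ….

0: 0xfa (blk 15, set 1) → MISS  vc=[]
1: 0x38 (blk 3, set 1) → MISS  vc=[15]
2: 0x31 (blk 3, set 1) → L1-HIT  vc=[15]
3: 0x70 (blk 7, set 1) → MISS  vc=[15, 3]
4: 0x32 (blk 3, set 1) → VC-HIT  vc=[15, 7]
5: 0x72 (blk 7, set 1) → VC-HIT  vc=[15, 3]
6: 0x35 (blk 3, set 1) → VC-HIT  vc=[15, 7]
7: 0x7c (blk 7, set 1) → VC-HIT  vc=[15, 3]
8: 0xba (blk 11, set 1) → MISS  vc=[15, 3, 7]
9: 0xb1 (blk 11, set 1) → L1-HIT  vc=[15, 3, 7]
10: 0x7a (blk 7, set 1) → VC-HIT  vc=[15, 3, 11]
11: 0x34 (blk 3, set 1) → VC-HIT  vc=[15, 7, 11]
12: 0x76 (blk 7, set 1) → VC-HIT  vc=[15, 3, 11]
13: 0x7b (blk 7, set 1) → L1-HIT  vc=[15, 3, 11]
14: 0xfc (blk 15, set 1) → VC-HIT  vc=[7, 3, 11]

OUTCOME = VC-HIT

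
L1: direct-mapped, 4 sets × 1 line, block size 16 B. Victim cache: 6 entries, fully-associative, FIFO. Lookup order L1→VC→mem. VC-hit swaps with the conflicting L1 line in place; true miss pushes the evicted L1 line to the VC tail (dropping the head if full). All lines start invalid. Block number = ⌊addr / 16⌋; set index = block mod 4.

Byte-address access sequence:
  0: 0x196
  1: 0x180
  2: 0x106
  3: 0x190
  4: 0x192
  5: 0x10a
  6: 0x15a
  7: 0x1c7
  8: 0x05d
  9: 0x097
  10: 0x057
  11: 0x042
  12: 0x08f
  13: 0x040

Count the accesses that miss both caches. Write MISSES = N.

0: 0x196 (blk 25, set 1) → MISS  vc=[]
1: 0x180 (blk 24, set 0) → MISS  vc=[]
2: 0x106 (blk 16, set 0) → MISS  vc=[24]
3: 0x190 (blk 25, set 1) → L1-HIT  vc=[24]
4: 0x192 (blk 25, set 1) → L1-HIT  vc=[24]
5: 0x10a (blk 16, set 0) → L1-HIT  vc=[24]
6: 0x15a (blk 21, set 1) → MISS  vc=[24, 25]
7: 0x1c7 (blk 28, set 0) → MISS  vc=[24, 25, 16]
8: 0x5d (blk 5, set 1) → MISS  vc=[24, 25, 16, 21]
9: 0x97 (blk 9, set 1) → MISS  vc=[24, 25, 16, 21, 5]
10: 0x57 (blk 5, set 1) → VC-HIT  vc=[24, 25, 16, 21, 9]
11: 0x42 (blk 4, set 0) → MISS  vc=[24, 25, 16, 21, 9, 28]
12: 0x8f (blk 8, set 0) → MISS  vc=[25, 16, 21, 9, 28, 4]
13: 0x40 (blk 4, set 0) → VC-HIT  vc=[25, 16, 21, 9, 28, 8]

MISSES = 9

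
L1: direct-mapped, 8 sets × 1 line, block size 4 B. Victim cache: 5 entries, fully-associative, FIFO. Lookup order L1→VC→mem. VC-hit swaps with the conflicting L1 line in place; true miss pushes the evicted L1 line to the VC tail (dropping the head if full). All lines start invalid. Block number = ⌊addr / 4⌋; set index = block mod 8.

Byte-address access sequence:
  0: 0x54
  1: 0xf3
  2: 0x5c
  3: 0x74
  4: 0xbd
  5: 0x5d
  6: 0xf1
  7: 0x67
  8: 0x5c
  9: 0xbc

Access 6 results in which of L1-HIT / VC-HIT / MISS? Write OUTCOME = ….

OUTCOME = L1-HIT

#0 0x54→b21/s5 MISS; vc=[]
#1 0xf3→b60/s4 MISS; vc=[]
#2 0x5c→b23/s7 MISS; vc=[]
#3 0x74→b29/s5 MISS; vc=[21]
#4 0xbd→b47/s7 MISS; vc=[21,23]
#5 0x5d→b23/s7 VC-HIT; vc=[21,47]
#6 0xf1→b60/s4 L1-HIT; vc=[21,47]
#7 0x67→b25/s1 MISS; vc=[21,47]
#8 0x5c→b23/s7 L1-HIT; vc=[21,47]
#9 0xbc→b47/s7 VC-HIT; vc=[21,23]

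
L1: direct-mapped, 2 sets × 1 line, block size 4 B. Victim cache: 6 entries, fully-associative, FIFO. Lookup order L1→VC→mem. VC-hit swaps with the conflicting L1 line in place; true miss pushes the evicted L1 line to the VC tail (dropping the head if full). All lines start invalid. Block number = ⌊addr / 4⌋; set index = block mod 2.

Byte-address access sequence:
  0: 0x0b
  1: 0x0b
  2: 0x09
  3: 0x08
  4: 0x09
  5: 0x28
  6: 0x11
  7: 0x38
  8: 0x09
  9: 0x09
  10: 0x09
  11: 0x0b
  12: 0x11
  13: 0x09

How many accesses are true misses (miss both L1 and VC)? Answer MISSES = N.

MISSES = 4

#0 0xb→b2/s0 MISS; vc=[]
#1 0xb→b2/s0 L1-HIT; vc=[]
#2 0x9→b2/s0 L1-HIT; vc=[]
#3 0x8→b2/s0 L1-HIT; vc=[]
#4 0x9→b2/s0 L1-HIT; vc=[]
#5 0x28→b10/s0 MISS; vc=[2]
#6 0x11→b4/s0 MISS; vc=[2,10]
#7 0x38→b14/s0 MISS; vc=[2,10,4]
#8 0x9→b2/s0 VC-HIT; vc=[14,10,4]
#9 0x9→b2/s0 L1-HIT; vc=[14,10,4]
#10 0x9→b2/s0 L1-HIT; vc=[14,10,4]
#11 0xb→b2/s0 L1-HIT; vc=[14,10,4]
#12 0x11→b4/s0 VC-HIT; vc=[14,10,2]
#13 0x9→b2/s0 VC-HIT; vc=[14,10,4]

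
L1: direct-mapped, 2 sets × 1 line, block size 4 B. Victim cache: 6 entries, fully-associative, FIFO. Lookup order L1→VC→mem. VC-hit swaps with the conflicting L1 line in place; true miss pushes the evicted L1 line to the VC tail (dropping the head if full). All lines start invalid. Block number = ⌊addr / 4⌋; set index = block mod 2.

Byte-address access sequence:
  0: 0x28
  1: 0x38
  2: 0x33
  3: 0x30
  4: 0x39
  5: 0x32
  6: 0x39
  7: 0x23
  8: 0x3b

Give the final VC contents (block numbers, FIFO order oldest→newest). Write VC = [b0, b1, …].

#0 0x28→b10/s0 MISS; vc=[]
#1 0x38→b14/s0 MISS; vc=[10]
#2 0x33→b12/s0 MISS; vc=[10,14]
#3 0x30→b12/s0 L1-HIT; vc=[10,14]
#4 0x39→b14/s0 VC-HIT; vc=[10,12]
#5 0x32→b12/s0 VC-HIT; vc=[10,14]
#6 0x39→b14/s0 VC-HIT; vc=[10,12]
#7 0x23→b8/s0 MISS; vc=[10,12,14]
#8 0x3b→b14/s0 VC-HIT; vc=[10,12,8]

VC = [10, 12, 8]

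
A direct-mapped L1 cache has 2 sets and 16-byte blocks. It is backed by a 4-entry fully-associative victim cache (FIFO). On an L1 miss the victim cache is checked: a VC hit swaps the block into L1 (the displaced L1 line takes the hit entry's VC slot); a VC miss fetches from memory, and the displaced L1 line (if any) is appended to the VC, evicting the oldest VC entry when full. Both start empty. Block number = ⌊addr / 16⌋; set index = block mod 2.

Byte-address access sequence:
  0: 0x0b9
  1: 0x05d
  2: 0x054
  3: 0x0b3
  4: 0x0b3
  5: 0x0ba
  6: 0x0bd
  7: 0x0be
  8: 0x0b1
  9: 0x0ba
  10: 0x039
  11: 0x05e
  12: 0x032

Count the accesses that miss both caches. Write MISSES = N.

0: 0xb9 (blk 11, set 1) → MISS  vc=[]
1: 0x5d (blk 5, set 1) → MISS  vc=[11]
2: 0x54 (blk 5, set 1) → L1-HIT  vc=[11]
3: 0xb3 (blk 11, set 1) → VC-HIT  vc=[5]
4: 0xb3 (blk 11, set 1) → L1-HIT  vc=[5]
5: 0xba (blk 11, set 1) → L1-HIT  vc=[5]
6: 0xbd (blk 11, set 1) → L1-HIT  vc=[5]
7: 0xbe (blk 11, set 1) → L1-HIT  vc=[5]
8: 0xb1 (blk 11, set 1) → L1-HIT  vc=[5]
9: 0xba (blk 11, set 1) → L1-HIT  vc=[5]
10: 0x39 (blk 3, set 1) → MISS  vc=[5, 11]
11: 0x5e (blk 5, set 1) → VC-HIT  vc=[3, 11]
12: 0x32 (blk 3, set 1) → VC-HIT  vc=[5, 11]

MISSES = 3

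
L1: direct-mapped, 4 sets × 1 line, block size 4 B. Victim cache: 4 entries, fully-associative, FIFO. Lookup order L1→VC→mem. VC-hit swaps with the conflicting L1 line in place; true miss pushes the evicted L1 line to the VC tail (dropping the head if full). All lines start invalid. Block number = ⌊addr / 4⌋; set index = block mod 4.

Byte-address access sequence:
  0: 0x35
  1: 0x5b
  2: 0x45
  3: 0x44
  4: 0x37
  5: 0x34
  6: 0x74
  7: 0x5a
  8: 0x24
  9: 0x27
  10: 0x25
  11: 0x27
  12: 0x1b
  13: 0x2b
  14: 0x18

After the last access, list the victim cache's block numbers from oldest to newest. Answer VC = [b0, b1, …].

VC = [13, 29, 22, 10]

  [0] addr=0x35 blk=13 s=1: MISS | VC []
  [1] addr=0x5b blk=22 s=2: MISS | VC []
  [2] addr=0x45 blk=17 s=1: MISS | VC [13]
  [3] addr=0x44 blk=17 s=1: L1-HIT | VC [13]
  [4] addr=0x37 blk=13 s=1: VC-HIT | VC [17]
  [5] addr=0x34 blk=13 s=1: L1-HIT | VC [17]
  [6] addr=0x74 blk=29 s=1: MISS | VC [17, 13]
  [7] addr=0x5a blk=22 s=2: L1-HIT | VC [17, 13]
  [8] addr=0x24 blk=9 s=1: MISS | VC [17, 13, 29]
  [9] addr=0x27 blk=9 s=1: L1-HIT | VC [17, 13, 29]
  [10] addr=0x25 blk=9 s=1: L1-HIT | VC [17, 13, 29]
  [11] addr=0x27 blk=9 s=1: L1-HIT | VC [17, 13, 29]
  [12] addr=0x1b blk=6 s=2: MISS | VC [17, 13, 29, 22]
  [13] addr=0x2b blk=10 s=2: MISS | VC [13, 29, 22, 6]
  [14] addr=0x18 blk=6 s=2: VC-HIT | VC [13, 29, 22, 10]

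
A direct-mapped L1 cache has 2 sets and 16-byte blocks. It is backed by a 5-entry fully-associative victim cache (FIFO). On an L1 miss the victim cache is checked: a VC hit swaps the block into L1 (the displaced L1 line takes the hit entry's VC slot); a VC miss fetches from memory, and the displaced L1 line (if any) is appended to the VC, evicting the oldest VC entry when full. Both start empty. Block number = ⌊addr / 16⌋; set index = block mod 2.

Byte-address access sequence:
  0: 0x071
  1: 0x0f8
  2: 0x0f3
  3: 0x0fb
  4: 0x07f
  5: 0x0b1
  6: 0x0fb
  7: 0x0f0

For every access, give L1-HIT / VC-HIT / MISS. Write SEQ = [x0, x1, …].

SEQ = [MISS, MISS, L1-HIT, L1-HIT, VC-HIT, MISS, VC-HIT, L1-HIT]

#0 0x71→b7/s1 MISS; vc=[]
#1 0xf8→b15/s1 MISS; vc=[7]
#2 0xf3→b15/s1 L1-HIT; vc=[7]
#3 0xfb→b15/s1 L1-HIT; vc=[7]
#4 0x7f→b7/s1 VC-HIT; vc=[15]
#5 0xb1→b11/s1 MISS; vc=[15,7]
#6 0xfb→b15/s1 VC-HIT; vc=[11,7]
#7 0xf0→b15/s1 L1-HIT; vc=[11,7]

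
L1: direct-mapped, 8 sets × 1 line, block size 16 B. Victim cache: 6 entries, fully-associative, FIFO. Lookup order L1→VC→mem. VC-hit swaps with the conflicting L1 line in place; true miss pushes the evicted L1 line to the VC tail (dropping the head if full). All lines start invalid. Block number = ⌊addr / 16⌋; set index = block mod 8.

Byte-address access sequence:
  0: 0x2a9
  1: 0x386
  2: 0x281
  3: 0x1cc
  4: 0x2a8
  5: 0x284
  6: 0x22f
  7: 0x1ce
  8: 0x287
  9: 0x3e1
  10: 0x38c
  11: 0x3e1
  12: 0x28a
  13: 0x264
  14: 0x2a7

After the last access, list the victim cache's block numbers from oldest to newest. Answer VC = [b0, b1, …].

VC = [56, 34, 62]

0: 0x2a9 (blk 42, set 2) → MISS  vc=[]
1: 0x386 (blk 56, set 0) → MISS  vc=[]
2: 0x281 (blk 40, set 0) → MISS  vc=[56]
3: 0x1cc (blk 28, set 4) → MISS  vc=[56]
4: 0x2a8 (blk 42, set 2) → L1-HIT  vc=[56]
5: 0x284 (blk 40, set 0) → L1-HIT  vc=[56]
6: 0x22f (blk 34, set 2) → MISS  vc=[56, 42]
7: 0x1ce (blk 28, set 4) → L1-HIT  vc=[56, 42]
8: 0x287 (blk 40, set 0) → L1-HIT  vc=[56, 42]
9: 0x3e1 (blk 62, set 6) → MISS  vc=[56, 42]
10: 0x38c (blk 56, set 0) → VC-HIT  vc=[40, 42]
11: 0x3e1 (blk 62, set 6) → L1-HIT  vc=[40, 42]
12: 0x28a (blk 40, set 0) → VC-HIT  vc=[56, 42]
13: 0x264 (blk 38, set 6) → MISS  vc=[56, 42, 62]
14: 0x2a7 (blk 42, set 2) → VC-HIT  vc=[56, 34, 62]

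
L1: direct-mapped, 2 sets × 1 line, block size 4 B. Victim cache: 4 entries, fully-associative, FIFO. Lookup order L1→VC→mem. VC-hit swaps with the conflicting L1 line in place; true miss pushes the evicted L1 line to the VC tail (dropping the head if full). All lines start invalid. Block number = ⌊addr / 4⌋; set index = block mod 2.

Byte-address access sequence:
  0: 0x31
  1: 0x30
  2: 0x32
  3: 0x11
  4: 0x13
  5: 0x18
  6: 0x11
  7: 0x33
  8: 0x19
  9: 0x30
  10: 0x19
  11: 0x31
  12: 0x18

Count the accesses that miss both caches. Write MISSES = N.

#0 0x31→b12/s0 MISS; vc=[]
#1 0x30→b12/s0 L1-HIT; vc=[]
#2 0x32→b12/s0 L1-HIT; vc=[]
#3 0x11→b4/s0 MISS; vc=[12]
#4 0x13→b4/s0 L1-HIT; vc=[12]
#5 0x18→b6/s0 MISS; vc=[12,4]
#6 0x11→b4/s0 VC-HIT; vc=[12,6]
#7 0x33→b12/s0 VC-HIT; vc=[4,6]
#8 0x19→b6/s0 VC-HIT; vc=[4,12]
#9 0x30→b12/s0 VC-HIT; vc=[4,6]
#10 0x19→b6/s0 VC-HIT; vc=[4,12]
#11 0x31→b12/s0 VC-HIT; vc=[4,6]
#12 0x18→b6/s0 VC-HIT; vc=[4,12]

MISSES = 3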